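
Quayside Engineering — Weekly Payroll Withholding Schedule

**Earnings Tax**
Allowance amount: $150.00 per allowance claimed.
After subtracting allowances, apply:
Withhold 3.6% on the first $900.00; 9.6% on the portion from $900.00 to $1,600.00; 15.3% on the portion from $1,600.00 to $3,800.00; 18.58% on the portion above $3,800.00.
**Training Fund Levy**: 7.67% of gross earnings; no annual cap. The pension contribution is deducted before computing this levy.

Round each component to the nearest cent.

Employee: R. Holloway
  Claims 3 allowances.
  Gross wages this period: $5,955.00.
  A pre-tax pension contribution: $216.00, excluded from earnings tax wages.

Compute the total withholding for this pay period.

Earnings Tax: taxable = $5,955.00 − $216.00 − 3×$150.00 = $5,289.00
  $436.20 + 18.58% × ($5,289.00 − $3,800.00) = $436.20 + 18.58% × $1,489.00 = $712.86
Training Fund Levy: 7.67% × $5,739.00 = $440.18
Total: $712.86 + $440.18 = $1,153.04

$1,153.04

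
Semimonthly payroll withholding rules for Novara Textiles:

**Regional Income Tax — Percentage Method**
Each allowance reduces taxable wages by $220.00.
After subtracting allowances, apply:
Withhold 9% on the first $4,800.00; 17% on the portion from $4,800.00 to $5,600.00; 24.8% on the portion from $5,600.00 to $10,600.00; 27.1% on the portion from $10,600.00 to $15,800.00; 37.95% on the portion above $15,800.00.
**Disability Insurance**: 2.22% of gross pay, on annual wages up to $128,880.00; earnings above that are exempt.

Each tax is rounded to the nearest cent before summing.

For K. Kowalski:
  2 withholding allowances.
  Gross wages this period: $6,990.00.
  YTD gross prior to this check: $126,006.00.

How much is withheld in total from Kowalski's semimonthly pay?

$867.40

Regional Income Tax: taxable = $6,990.00 − 2×$220.00 = $6,550.00
  $568.00 + 24.8% × ($6,550.00 − $5,600.00) = $568.00 + 24.8% × $950.00 = $803.60
Disability Insurance: cap $128,880.00 − YTD $126,006.00 = $2,874.00 subject; 2.22% × $2,874.00 = $63.80
Total: $803.60 + $63.80 = $867.40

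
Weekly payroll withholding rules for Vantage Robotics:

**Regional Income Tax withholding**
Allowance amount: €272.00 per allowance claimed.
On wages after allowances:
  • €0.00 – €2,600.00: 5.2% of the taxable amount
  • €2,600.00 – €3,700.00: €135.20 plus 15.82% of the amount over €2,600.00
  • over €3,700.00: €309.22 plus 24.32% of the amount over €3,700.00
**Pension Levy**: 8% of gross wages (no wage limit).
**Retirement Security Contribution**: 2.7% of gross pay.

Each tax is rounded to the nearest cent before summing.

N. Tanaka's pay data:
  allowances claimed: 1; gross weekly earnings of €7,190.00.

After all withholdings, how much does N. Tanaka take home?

Regional Income Tax: taxable = €7,190.00 − 1×€272.00 = €6,918.00
  €309.22 + 24.32% × (€6,918.00 − €3,700.00) = €309.22 + 24.32% × €3,218.00 = €1,091.84
Pension Levy: 8% × €7,190.00 = €575.20
Retirement Security Contribution: 2.7% × €7,190.00 = €194.13
Total withheld: €1,091.84 + €575.20 + €194.13 = €1,861.17
Net pay: €7,190.00 − €1,861.17 = €5,328.83

€5,328.83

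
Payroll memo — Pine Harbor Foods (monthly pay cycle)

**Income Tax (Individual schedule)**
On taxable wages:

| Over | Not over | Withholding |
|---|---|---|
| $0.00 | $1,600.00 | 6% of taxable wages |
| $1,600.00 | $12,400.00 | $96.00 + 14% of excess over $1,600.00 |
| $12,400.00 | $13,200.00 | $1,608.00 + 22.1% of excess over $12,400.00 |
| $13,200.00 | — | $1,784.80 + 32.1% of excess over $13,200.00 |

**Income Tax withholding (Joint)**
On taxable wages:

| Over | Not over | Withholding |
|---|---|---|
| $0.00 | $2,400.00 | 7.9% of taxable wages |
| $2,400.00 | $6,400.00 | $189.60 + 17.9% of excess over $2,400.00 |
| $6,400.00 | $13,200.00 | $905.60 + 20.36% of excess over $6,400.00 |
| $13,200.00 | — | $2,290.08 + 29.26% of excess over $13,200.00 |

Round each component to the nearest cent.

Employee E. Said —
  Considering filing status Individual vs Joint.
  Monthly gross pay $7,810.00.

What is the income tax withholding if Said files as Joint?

$1,192.68

Income Tax (Joint): taxable = $7,810.00
  $905.60 + 20.36% × ($7,810.00 − $6,400.00) = $905.60 + 20.36% × $1,410.00 = $1,192.68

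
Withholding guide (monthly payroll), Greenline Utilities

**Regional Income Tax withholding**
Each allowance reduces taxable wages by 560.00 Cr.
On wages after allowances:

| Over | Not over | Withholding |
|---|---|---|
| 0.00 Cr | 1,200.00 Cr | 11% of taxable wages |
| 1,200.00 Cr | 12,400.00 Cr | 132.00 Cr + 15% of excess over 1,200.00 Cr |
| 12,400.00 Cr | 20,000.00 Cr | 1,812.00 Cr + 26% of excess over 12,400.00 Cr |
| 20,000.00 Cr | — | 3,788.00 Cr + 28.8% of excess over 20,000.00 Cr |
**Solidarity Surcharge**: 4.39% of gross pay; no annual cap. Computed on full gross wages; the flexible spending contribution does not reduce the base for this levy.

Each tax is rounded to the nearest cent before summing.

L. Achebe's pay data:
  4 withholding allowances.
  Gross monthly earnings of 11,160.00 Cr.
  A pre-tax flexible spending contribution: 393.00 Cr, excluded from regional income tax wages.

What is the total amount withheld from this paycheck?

1,720.97 Cr

Regional Income Tax: taxable = 11,160.00 Cr − 393.00 Cr − 4×560.00 Cr = 8,527.00 Cr
  132.00 Cr + 15% × (8,527.00 Cr − 1,200.00 Cr) = 132.00 Cr + 15% × 7,327.00 Cr = 1,231.05 Cr
Solidarity Surcharge: 4.39% × 11,160.00 Cr = 489.92 Cr
Total: 1,231.05 Cr + 489.92 Cr = 1,720.97 Cr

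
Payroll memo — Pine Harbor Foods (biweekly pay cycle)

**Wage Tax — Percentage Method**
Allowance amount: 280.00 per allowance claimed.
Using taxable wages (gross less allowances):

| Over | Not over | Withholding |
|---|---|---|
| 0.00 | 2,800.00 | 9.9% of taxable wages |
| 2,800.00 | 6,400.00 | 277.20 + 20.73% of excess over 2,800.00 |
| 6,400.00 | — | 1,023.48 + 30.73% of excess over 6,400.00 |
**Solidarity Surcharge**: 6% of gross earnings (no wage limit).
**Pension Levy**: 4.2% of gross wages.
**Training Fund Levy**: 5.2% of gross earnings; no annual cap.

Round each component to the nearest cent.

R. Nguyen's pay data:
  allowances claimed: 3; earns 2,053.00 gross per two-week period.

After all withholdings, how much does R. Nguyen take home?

1,616.74

Wage Tax: taxable = 2,053.00 − 3×280.00 = 1,213.00
  9.9% × 1,213.00 = 120.09
Solidarity Surcharge: 6% × 2,053.00 = 123.18
Pension Levy: 4.2% × 2,053.00 = 86.23
Training Fund Levy: 5.2% × 2,053.00 = 106.76
Total withheld: 120.09 + 123.18 + 86.23 + 106.76 = 436.26
Net pay: 2,053.00 − 436.26 = 1,616.74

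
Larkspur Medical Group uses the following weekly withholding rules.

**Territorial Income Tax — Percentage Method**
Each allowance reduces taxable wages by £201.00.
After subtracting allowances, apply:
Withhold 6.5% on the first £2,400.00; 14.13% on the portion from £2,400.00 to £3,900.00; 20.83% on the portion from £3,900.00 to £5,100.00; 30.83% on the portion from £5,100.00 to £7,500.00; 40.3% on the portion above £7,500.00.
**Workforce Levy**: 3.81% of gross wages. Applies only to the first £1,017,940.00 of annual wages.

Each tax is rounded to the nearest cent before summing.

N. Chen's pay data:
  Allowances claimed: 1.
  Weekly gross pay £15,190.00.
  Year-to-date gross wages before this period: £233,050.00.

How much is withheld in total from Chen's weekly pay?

Territorial Income Tax: taxable = £15,190.00 − 1×£201.00 = £14,989.00
  £1,357.83 + 40.3% × (£14,989.00 − £7,500.00) = £1,357.83 + 40.3% × £7,489.00 = £4,375.90
Workforce Levy: 3.81% × £15,190.00 = £578.74
Total: £4,375.90 + £578.74 = £4,954.64

£4,954.64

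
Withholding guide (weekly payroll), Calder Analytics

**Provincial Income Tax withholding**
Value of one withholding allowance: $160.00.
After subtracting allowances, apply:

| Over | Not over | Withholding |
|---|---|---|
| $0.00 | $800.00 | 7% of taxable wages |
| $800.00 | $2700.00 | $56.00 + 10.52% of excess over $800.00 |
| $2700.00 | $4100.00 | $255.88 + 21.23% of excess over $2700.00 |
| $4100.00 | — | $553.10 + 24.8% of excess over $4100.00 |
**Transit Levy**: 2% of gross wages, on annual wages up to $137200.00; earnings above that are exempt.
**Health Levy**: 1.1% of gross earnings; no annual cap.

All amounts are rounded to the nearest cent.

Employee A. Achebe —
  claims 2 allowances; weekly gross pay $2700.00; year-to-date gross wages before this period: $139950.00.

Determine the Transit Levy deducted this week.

Transit Levy: YTD $139950.00 ≥ cap $137200.00 → $0.00

$0.00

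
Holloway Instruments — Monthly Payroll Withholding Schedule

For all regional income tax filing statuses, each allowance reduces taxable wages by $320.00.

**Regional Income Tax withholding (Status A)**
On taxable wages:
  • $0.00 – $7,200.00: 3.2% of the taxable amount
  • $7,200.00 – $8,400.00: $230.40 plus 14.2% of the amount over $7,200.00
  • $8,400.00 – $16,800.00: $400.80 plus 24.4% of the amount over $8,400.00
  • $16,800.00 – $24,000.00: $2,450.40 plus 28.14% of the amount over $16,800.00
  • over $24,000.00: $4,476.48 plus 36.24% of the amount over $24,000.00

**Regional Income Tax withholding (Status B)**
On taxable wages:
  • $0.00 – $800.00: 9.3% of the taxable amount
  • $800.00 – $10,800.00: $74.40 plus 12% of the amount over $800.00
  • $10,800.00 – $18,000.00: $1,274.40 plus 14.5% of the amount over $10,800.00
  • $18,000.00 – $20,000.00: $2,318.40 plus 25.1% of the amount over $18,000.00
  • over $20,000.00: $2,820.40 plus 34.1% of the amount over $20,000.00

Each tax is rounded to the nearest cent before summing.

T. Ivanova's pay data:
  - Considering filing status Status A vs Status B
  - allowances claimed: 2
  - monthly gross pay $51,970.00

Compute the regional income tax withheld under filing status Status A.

$14,380.87

Regional Income Tax (Status A): taxable = $51,970.00 − 2×$320.00 = $51,330.00
  $4,476.48 + 36.24% × ($51,330.00 − $24,000.00) = $4,476.48 + 36.24% × $27,330.00 = $14,380.87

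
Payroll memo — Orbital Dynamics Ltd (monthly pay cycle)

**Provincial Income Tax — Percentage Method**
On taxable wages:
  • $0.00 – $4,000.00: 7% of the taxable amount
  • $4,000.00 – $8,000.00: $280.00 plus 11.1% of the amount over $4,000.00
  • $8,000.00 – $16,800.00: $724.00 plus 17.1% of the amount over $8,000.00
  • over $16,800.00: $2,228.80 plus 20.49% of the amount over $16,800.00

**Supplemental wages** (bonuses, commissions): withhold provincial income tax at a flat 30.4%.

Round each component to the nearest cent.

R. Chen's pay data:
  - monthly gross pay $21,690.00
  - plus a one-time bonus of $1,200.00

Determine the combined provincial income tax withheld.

Provincial Income Tax: taxable = $21,690.00
  $2,228.80 + 20.49% × ($21,690.00 − $16,800.00) = $2,228.80 + 20.49% × $4,890.00 = $3,230.76
Supplemental (30.4% flat on bonus): 30.4% × $1,200.00 = $364.80
Total provincial income tax: $3,230.76 + $364.80 = $3,595.56

$3,595.56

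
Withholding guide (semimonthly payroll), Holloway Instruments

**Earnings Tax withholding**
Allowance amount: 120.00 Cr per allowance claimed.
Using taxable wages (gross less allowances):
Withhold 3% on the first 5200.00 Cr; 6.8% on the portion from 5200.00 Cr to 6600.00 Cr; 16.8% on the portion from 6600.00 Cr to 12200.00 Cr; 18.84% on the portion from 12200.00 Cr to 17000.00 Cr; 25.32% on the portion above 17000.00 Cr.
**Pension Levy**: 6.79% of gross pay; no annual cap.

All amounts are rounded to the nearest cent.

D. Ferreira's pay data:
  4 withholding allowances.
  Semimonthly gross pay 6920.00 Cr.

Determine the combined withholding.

710.19 Cr

Earnings Tax: taxable = 6920.00 Cr − 4×120.00 Cr = 6440.00 Cr
  156.00 Cr + 6.8% × (6440.00 Cr − 5200.00 Cr) = 156.00 Cr + 6.8% × 1240.00 Cr = 240.32 Cr
Pension Levy: 6.79% × 6920.00 Cr = 469.87 Cr
Total: 240.32 Cr + 469.87 Cr = 710.19 Cr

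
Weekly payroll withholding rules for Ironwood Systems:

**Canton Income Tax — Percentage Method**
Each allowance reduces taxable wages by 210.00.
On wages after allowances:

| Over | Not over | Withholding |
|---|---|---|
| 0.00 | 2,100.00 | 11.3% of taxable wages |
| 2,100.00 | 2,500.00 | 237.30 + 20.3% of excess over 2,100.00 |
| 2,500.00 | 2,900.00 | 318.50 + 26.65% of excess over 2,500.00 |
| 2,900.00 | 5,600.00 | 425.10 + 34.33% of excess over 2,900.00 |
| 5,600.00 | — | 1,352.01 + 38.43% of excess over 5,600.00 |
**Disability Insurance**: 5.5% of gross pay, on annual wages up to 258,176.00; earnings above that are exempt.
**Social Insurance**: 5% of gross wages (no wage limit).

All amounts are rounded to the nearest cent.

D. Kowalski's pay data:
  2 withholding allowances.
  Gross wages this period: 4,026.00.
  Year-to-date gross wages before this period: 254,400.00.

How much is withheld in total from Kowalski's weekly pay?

1,076.45

Canton Income Tax: taxable = 4,026.00 − 2×210.00 = 3,606.00
  425.10 + 34.33% × (3,606.00 − 2,900.00) = 425.10 + 34.33% × 706.00 = 667.47
Disability Insurance: cap 258,176.00 − YTD 254,400.00 = 3,776.00 subject; 5.5% × 3,776.00 = 207.68
Social Insurance: 5% × 4,026.00 = 201.30
Total: 667.47 + 207.68 + 201.30 = 1,076.45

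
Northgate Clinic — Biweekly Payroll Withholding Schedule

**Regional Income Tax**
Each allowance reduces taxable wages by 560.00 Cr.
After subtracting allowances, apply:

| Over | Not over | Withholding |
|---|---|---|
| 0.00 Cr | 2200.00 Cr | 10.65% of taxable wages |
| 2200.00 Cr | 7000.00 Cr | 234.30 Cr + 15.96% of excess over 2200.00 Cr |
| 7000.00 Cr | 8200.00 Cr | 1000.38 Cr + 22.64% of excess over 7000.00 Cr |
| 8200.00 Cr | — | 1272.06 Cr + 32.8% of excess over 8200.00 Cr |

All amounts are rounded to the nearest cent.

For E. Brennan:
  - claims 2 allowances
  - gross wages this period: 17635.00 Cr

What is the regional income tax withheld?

Regional Income Tax: taxable = 17635.00 Cr − 2×560.00 Cr = 16515.00 Cr
  1272.06 Cr + 32.8% × (16515.00 Cr − 8200.00 Cr) = 1272.06 Cr + 32.8% × 8315.00 Cr = 3999.38 Cr

3999.38 Cr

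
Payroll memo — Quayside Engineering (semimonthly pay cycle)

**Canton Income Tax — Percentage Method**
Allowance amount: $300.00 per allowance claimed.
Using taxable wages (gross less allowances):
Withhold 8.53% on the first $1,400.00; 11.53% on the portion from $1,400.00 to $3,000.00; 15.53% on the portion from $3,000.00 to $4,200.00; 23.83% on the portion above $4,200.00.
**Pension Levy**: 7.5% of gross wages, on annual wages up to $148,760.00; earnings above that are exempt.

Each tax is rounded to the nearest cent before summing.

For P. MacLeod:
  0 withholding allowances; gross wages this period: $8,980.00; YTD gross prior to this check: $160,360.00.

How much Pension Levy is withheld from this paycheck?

Pension Levy: YTD $160,360.00 ≥ cap $148,760.00 → $0.00

$0.00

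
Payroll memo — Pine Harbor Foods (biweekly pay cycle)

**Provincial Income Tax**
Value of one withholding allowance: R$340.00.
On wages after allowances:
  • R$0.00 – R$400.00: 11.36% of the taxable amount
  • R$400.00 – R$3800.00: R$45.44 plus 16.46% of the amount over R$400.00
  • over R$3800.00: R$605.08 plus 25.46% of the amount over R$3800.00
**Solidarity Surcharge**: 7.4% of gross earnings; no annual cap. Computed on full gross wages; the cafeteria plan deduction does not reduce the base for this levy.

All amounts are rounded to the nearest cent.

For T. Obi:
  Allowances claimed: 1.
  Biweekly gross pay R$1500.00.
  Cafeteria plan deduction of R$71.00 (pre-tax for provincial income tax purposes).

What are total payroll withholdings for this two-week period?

R$269.85

Provincial Income Tax: taxable = R$1500.00 − R$71.00 − 1×R$340.00 = R$1089.00
  R$45.44 + 16.46% × (R$1089.00 − R$400.00) = R$45.44 + 16.46% × R$689.00 = R$158.85
Solidarity Surcharge: 7.4% × R$1500.00 = R$111.00
Total: R$158.85 + R$111.00 = R$269.85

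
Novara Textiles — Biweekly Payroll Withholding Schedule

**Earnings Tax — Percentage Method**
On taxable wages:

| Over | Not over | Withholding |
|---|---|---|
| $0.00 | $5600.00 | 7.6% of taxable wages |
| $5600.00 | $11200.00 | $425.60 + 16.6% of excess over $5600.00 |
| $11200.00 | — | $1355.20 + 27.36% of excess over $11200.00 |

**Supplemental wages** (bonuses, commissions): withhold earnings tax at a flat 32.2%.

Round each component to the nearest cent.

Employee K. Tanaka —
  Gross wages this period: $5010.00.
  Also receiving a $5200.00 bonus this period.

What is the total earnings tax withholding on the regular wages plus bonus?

$2055.16

Earnings Tax: taxable = $5010.00
  7.6% × $5010.00 = $380.76
Supplemental (32.2% flat on bonus): 32.2% × $5200.00 = $1674.40
Total earnings tax: $380.76 + $1674.40 = $2055.16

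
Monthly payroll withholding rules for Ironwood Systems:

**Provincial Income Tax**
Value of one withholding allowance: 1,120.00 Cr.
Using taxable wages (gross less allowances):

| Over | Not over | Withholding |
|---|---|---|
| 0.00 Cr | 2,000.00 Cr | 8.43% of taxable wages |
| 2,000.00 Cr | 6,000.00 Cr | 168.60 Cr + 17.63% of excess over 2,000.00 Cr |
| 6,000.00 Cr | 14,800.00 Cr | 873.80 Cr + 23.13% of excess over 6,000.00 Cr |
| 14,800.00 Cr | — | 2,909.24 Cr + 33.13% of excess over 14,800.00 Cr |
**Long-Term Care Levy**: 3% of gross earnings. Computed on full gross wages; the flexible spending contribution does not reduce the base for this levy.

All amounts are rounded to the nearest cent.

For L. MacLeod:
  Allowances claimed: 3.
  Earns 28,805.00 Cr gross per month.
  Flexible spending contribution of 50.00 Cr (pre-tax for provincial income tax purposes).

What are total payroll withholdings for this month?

7,283.51 Cr

Provincial Income Tax: taxable = 28,805.00 Cr − 50.00 Cr − 3×1,120.00 Cr = 25,395.00 Cr
  2,909.24 Cr + 33.13% × (25,395.00 Cr − 14,800.00 Cr) = 2,909.24 Cr + 33.13% × 10,595.00 Cr = 6,419.36 Cr
Long-Term Care Levy: 3% × 28,805.00 Cr = 864.15 Cr
Total: 6,419.36 Cr + 864.15 Cr = 7,283.51 Cr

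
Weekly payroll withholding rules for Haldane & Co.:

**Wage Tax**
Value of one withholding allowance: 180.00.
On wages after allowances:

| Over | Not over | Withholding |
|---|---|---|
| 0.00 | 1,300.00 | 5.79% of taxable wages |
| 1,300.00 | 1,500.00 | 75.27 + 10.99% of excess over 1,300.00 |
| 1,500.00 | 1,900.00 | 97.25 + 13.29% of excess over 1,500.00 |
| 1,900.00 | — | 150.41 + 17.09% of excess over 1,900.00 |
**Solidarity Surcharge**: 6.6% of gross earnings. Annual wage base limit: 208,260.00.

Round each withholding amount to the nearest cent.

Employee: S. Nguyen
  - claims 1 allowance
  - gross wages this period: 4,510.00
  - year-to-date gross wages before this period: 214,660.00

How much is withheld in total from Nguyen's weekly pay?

565.70

Wage Tax: taxable = 4,510.00 − 1×180.00 = 4,330.00
  150.41 + 17.09% × (4,330.00 − 1,900.00) = 150.41 + 17.09% × 2,430.00 = 565.70
Solidarity Surcharge: YTD 214,660.00 ≥ cap 208,260.00 → 0.00
Total: 565.70 + 0.00 = 565.70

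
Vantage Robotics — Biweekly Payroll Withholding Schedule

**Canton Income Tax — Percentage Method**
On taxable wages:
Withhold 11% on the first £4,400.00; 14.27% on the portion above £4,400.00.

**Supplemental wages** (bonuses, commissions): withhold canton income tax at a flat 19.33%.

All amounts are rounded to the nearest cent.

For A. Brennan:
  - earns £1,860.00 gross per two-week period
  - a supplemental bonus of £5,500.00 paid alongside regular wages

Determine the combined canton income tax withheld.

£1,267.75

Canton Income Tax: taxable = £1,860.00
  11% × £1,860.00 = £204.60
Supplemental (19.33% flat on bonus): 19.33% × £5,500.00 = £1,063.15
Total canton income tax: £204.60 + £1,063.15 = £1,267.75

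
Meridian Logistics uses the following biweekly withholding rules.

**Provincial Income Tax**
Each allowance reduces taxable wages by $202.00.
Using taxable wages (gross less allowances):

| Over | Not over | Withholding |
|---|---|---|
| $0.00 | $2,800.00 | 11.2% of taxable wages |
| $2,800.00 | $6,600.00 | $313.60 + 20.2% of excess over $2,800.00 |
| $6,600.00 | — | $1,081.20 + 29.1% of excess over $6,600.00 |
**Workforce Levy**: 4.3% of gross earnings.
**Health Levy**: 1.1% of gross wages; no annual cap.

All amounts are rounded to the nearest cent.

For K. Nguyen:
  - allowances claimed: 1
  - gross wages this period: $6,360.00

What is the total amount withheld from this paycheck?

$1,335.36

Provincial Income Tax: taxable = $6,360.00 − 1×$202.00 = $6,158.00
  $313.60 + 20.2% × ($6,158.00 − $2,800.00) = $313.60 + 20.2% × $3,358.00 = $991.92
Workforce Levy: 4.3% × $6,360.00 = $273.48
Health Levy: 1.1% × $6,360.00 = $69.96
Total: $991.92 + $273.48 + $69.96 = $1,335.36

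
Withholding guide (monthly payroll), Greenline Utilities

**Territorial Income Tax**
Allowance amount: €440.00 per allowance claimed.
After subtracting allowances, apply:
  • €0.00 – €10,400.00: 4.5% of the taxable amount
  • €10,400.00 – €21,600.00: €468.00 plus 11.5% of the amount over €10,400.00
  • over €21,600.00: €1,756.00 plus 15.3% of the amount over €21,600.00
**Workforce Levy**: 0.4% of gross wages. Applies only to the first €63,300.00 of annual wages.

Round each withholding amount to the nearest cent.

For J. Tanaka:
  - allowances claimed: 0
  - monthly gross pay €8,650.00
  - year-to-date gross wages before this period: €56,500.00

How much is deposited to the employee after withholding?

€8,233.55

Territorial Income Tax: taxable = €8,650.00
  4.5% × €8,650.00 = €389.25
Workforce Levy: cap €63,300.00 − YTD €56,500.00 = €6,800.00 subject; 0.4% × €6,800.00 = €27.20
Total withheld: €389.25 + €27.20 = €416.45
Net pay: €8,650.00 − €416.45 = €8,233.55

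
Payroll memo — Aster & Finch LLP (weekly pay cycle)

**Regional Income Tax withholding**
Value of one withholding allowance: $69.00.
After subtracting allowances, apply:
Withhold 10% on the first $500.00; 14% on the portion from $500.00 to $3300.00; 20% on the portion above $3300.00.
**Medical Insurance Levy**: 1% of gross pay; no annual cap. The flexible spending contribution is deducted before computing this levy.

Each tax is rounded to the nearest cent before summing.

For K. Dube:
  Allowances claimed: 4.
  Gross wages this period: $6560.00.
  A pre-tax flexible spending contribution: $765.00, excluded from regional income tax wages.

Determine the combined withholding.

Regional Income Tax: taxable = $6560.00 − $765.00 − 4×$69.00 = $5519.00
  $442.00 + 20% × ($5519.00 − $3300.00) = $442.00 + 20% × $2219.00 = $885.80
Medical Insurance Levy: 1% × $5795.00 = $57.95
Total: $885.80 + $57.95 = $943.75

$943.75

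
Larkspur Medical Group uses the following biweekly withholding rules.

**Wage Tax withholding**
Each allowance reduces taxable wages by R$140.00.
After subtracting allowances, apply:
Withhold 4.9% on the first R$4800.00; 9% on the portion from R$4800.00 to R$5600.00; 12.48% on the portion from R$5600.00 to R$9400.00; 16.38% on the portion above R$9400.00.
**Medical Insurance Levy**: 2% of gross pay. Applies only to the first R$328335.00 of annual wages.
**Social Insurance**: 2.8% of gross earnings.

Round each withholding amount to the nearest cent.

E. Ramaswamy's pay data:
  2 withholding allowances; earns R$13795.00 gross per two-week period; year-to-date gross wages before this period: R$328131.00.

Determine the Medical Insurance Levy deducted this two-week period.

Medical Insurance Levy: cap R$328335.00 − YTD R$328131.00 = R$204.00 subject; 2% × R$204.00 = R$4.08

R$4.08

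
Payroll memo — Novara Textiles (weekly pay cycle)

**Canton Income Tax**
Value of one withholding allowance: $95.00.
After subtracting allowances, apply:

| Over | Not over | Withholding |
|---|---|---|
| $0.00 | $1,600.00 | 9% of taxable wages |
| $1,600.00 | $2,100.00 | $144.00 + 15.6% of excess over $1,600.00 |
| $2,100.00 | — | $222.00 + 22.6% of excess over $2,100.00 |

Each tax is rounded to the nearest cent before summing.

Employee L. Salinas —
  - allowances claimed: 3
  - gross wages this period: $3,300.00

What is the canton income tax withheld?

Canton Income Tax: taxable = $3,300.00 − 3×$95.00 = $3,015.00
  $222.00 + 22.6% × ($3,015.00 − $2,100.00) = $222.00 + 22.6% × $915.00 = $428.79

$428.79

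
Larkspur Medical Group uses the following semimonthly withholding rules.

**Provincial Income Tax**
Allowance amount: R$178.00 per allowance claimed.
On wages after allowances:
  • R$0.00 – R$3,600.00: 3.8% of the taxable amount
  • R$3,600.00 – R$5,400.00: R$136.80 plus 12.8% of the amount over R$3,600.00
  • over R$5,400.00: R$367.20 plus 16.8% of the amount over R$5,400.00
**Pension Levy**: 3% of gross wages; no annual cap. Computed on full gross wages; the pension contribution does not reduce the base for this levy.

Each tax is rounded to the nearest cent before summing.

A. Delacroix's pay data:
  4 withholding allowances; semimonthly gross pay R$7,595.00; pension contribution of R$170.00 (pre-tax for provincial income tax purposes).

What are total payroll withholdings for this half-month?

R$815.63

Provincial Income Tax: taxable = R$7,595.00 − R$170.00 − 4×R$178.00 = R$6,713.00
  R$367.20 + 16.8% × (R$6,713.00 − R$5,400.00) = R$367.20 + 16.8% × R$1,313.00 = R$587.78
Pension Levy: 3% × R$7,595.00 = R$227.85
Total: R$587.78 + R$227.85 = R$815.63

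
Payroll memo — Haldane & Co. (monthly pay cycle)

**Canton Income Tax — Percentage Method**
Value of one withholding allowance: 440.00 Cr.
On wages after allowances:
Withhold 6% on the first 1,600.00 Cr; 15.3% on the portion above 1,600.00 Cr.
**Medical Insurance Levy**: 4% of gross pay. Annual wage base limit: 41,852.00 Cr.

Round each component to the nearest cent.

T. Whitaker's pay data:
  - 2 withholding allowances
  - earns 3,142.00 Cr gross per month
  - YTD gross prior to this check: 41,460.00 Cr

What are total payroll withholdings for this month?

Canton Income Tax: taxable = 3,142.00 Cr − 2×440.00 Cr = 2,262.00 Cr
  96.00 Cr + 15.3% × (2,262.00 Cr − 1,600.00 Cr) = 96.00 Cr + 15.3% × 662.00 Cr = 197.29 Cr
Medical Insurance Levy: cap 41,852.00 Cr − YTD 41,460.00 Cr = 392.00 Cr subject; 4% × 392.00 Cr = 15.68 Cr
Total: 197.29 Cr + 15.68 Cr = 212.97 Cr

212.97 Cr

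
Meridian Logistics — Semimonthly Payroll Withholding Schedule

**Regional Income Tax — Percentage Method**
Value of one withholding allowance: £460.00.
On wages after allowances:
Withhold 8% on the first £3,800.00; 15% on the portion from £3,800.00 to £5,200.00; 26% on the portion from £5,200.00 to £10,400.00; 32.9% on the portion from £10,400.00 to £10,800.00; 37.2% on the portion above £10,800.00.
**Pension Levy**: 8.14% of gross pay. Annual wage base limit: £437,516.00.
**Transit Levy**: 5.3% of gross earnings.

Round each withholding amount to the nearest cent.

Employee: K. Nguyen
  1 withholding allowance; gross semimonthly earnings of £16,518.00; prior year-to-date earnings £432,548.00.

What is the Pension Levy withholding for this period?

£404.40

Pension Levy: cap £437,516.00 − YTD £432,548.00 = £4,968.00 subject; 8.14% × £4,968.00 = £404.40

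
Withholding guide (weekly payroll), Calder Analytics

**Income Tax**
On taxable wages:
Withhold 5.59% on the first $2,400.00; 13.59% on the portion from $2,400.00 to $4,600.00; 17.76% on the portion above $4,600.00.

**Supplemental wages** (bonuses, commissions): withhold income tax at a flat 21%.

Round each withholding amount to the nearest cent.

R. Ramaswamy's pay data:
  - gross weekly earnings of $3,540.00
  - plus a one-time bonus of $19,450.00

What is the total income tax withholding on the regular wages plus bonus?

$4,373.59

Income Tax: taxable = $3,540.00
  $134.16 + 13.59% × ($3,540.00 − $2,400.00) = $134.16 + 13.59% × $1,140.00 = $289.09
Supplemental (21% flat on bonus): 21% × $19,450.00 = $4,084.50
Total income tax: $289.09 + $4,084.50 = $4,373.59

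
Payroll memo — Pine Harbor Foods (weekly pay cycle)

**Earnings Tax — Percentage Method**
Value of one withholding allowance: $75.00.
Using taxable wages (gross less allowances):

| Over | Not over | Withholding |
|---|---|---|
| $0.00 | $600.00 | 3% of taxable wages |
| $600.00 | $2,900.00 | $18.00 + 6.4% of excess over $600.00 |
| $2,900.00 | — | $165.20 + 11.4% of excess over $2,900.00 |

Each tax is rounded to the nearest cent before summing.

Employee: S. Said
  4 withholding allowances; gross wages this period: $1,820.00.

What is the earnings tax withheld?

$76.88

Earnings Tax: taxable = $1,820.00 − 4×$75.00 = $1,520.00
  $18.00 + 6.4% × ($1,520.00 − $600.00) = $18.00 + 6.4% × $920.00 = $76.88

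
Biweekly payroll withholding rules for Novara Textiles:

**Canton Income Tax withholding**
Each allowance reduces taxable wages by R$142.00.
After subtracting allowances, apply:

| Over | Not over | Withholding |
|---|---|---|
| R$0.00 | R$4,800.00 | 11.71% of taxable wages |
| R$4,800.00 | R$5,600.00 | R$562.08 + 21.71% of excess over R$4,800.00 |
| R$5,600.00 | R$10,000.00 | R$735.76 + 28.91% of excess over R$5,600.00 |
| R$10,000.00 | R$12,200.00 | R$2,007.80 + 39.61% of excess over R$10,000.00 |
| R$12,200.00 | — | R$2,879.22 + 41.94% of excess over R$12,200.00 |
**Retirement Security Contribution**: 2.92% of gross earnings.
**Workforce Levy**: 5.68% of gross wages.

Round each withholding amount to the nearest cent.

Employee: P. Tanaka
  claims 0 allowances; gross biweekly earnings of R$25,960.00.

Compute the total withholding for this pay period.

Canton Income Tax: taxable = R$25,960.00
  R$2,879.22 + 41.94% × (R$25,960.00 − R$12,200.00) = R$2,879.22 + 41.94% × R$13,760.00 = R$8,650.16
Retirement Security Contribution: 2.92% × R$25,960.00 = R$758.03
Workforce Levy: 5.68% × R$25,960.00 = R$1,474.53
Total: R$8,650.16 + R$758.03 + R$1,474.53 = R$10,882.72

R$10,882.72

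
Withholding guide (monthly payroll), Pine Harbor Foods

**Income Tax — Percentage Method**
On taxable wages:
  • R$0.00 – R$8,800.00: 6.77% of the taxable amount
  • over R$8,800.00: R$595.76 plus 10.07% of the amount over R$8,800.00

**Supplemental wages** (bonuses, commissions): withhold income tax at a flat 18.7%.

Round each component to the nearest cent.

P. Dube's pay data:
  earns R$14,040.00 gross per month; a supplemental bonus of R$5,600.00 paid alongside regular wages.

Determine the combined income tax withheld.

Income Tax: taxable = R$14,040.00
  R$595.76 + 10.07% × (R$14,040.00 − R$8,800.00) = R$595.76 + 10.07% × R$5,240.00 = R$1,123.43
Supplemental (18.7% flat on bonus): 18.7% × R$5,600.00 = R$1,047.20
Total income tax: R$1,123.43 + R$1,047.20 = R$2,170.63

R$2,170.63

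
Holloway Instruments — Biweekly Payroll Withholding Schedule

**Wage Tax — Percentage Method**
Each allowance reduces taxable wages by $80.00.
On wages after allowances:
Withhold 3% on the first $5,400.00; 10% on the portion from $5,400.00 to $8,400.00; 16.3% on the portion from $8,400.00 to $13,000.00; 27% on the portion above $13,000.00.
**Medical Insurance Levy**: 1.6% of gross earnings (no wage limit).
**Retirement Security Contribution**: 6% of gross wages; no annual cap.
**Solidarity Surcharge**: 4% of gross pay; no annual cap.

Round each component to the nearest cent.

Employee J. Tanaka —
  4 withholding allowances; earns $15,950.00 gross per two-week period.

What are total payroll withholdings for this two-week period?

Wage Tax: taxable = $15,950.00 − 4×$80.00 = $15,630.00
  $1,211.80 + 27% × ($15,630.00 − $13,000.00) = $1,211.80 + 27% × $2,630.00 = $1,921.90
Medical Insurance Levy: 1.6% × $15,950.00 = $255.20
Retirement Security Contribution: 6% × $15,950.00 = $957.00
Solidarity Surcharge: 4% × $15,950.00 = $638.00
Total: $1,921.90 + $255.20 + $957.00 + $638.00 = $3,772.10

$3,772.10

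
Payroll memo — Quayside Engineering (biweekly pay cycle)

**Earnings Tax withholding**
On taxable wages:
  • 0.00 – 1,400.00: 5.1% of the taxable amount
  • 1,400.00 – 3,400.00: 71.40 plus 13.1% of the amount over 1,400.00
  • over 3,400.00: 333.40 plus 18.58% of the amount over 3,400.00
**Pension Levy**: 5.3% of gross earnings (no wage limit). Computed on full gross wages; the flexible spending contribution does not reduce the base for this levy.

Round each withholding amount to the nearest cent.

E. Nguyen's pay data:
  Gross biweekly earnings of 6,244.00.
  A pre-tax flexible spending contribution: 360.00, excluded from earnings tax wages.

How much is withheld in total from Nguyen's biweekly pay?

1,125.86

Earnings Tax: taxable = 6,244.00 − 360.00 = 5,884.00
  333.40 + 18.58% × (5,884.00 − 3,400.00) = 333.40 + 18.58% × 2,484.00 = 794.93
Pension Levy: 5.3% × 6,244.00 = 330.93
Total: 794.93 + 330.93 = 1,125.86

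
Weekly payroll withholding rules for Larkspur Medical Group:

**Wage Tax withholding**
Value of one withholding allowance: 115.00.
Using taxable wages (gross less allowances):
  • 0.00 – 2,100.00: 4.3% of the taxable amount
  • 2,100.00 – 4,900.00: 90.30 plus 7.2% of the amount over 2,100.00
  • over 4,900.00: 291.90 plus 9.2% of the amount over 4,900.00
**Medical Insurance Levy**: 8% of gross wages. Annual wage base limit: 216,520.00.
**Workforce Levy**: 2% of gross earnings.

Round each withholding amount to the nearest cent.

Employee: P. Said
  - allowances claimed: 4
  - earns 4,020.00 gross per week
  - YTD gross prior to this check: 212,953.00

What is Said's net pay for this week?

Wage Tax: taxable = 4,020.00 − 4×115.00 = 3,560.00
  90.30 + 7.2% × (3,560.00 − 2,100.00) = 90.30 + 7.2% × 1,460.00 = 195.42
Medical Insurance Levy: cap 216,520.00 − YTD 212,953.00 = 3,567.00 subject; 8% × 3,567.00 = 285.36
Workforce Levy: 2% × 4,020.00 = 80.40
Total withheld: 195.42 + 285.36 + 80.40 = 561.18
Net pay: 4,020.00 − 561.18 = 3,458.82

3,458.82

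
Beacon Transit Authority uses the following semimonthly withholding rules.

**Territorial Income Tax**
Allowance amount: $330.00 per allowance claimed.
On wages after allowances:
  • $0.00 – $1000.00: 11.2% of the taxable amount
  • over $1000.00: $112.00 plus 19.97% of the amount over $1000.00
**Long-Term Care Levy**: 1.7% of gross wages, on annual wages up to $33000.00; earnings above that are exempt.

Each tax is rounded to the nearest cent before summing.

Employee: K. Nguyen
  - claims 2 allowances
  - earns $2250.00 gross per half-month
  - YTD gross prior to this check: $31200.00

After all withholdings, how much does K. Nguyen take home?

$1989.58

Territorial Income Tax: taxable = $2250.00 − 2×$330.00 = $1590.00
  $112.00 + 19.97% × ($1590.00 − $1000.00) = $112.00 + 19.97% × $590.00 = $229.82
Long-Term Care Levy: cap $33000.00 − YTD $31200.00 = $1800.00 subject; 1.7% × $1800.00 = $30.60
Total withheld: $229.82 + $30.60 = $260.42
Net pay: $2250.00 − $260.42 = $1989.58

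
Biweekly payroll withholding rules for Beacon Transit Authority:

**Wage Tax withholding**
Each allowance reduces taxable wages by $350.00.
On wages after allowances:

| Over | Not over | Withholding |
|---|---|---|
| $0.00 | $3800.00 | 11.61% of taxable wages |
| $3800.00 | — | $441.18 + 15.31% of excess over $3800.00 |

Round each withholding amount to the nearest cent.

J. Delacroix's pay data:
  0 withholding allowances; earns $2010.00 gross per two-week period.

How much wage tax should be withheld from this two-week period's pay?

Wage Tax: taxable = $2010.00
  11.61% × $2010.00 = $233.36

$233.36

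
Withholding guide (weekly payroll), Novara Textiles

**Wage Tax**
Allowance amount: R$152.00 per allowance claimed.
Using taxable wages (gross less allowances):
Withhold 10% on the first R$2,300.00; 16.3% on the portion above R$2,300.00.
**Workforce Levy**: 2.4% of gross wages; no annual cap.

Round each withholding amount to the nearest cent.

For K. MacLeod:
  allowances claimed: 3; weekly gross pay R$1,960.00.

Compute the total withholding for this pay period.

R$197.44

Wage Tax: taxable = R$1,960.00 − 3×R$152.00 = R$1,504.00
  10% × R$1,504.00 = R$150.40
Workforce Levy: 2.4% × R$1,960.00 = R$47.04
Total: R$150.40 + R$47.04 = R$197.44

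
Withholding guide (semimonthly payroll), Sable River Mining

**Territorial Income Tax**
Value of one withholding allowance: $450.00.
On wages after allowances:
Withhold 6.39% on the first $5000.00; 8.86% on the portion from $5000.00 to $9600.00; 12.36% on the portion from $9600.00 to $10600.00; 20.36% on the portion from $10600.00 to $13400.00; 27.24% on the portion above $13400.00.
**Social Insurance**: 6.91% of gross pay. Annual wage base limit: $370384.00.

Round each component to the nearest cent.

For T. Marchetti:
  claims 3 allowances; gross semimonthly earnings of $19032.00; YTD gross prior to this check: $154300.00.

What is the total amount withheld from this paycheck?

$3902.27

Territorial Income Tax: taxable = $19032.00 − 3×$450.00 = $17682.00
  $1420.74 + 27.24% × ($17682.00 − $13400.00) = $1420.74 + 27.24% × $4282.00 = $2587.16
Social Insurance: 6.91% × $19032.00 = $1315.11
Total: $2587.16 + $1315.11 = $3902.27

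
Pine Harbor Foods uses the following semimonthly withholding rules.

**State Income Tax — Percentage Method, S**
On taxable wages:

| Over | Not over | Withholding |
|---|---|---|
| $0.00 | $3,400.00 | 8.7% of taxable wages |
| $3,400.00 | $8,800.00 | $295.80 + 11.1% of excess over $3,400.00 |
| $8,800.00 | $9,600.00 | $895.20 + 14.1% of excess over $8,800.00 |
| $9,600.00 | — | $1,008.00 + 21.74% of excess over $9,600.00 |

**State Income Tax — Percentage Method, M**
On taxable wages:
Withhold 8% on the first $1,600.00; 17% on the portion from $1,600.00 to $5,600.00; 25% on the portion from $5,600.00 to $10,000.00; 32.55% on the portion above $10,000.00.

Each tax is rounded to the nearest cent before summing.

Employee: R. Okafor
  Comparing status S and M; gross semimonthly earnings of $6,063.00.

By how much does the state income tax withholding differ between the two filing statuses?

State Income Tax (S): taxable = $6,063.00
  $295.80 + 11.1% × ($6,063.00 − $3,400.00) = $295.80 + 11.1% × $2,663.00 = $591.39
State Income Tax (M): taxable = $6,063.00
  $808.00 + 25% × ($6,063.00 − $5,600.00) = $808.00 + 25% × $463.00 = $923.75
Difference: |$591.39 − $923.75| = $332.36 (higher under M)

$332.36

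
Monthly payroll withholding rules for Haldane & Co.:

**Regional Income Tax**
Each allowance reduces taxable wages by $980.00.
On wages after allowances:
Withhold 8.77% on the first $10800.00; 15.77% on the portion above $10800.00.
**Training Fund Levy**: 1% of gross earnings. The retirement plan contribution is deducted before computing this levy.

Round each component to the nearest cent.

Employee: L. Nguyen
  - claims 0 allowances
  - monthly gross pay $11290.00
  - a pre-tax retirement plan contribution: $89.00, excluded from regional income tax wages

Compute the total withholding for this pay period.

Regional Income Tax: taxable = $11290.00 − $89.00 = $11201.00
  $947.16 + 15.77% × ($11201.00 − $10800.00) = $947.16 + 15.77% × $401.00 = $1010.40
Training Fund Levy: 1% × $11201.00 = $112.01
Total: $1010.40 + $112.01 = $1122.41

$1122.41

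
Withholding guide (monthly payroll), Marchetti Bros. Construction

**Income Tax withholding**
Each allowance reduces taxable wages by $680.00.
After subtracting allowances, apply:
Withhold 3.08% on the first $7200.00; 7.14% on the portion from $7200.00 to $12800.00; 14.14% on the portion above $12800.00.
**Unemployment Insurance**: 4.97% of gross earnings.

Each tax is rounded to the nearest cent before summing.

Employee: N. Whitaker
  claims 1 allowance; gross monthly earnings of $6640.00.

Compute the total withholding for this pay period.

$513.58

Income Tax: taxable = $6640.00 − 1×$680.00 = $5960.00
  3.08% × $5960.00 = $183.57
Unemployment Insurance: 4.97% × $6640.00 = $330.01
Total: $183.57 + $330.01 = $513.58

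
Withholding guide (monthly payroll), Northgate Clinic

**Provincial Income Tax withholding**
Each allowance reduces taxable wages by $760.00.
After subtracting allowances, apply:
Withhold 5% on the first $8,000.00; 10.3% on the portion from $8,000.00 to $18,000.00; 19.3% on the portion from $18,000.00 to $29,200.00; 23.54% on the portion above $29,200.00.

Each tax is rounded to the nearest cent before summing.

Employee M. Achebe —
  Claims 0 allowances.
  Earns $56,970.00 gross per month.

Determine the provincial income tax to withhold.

$10,128.66

Provincial Income Tax: taxable = $56,970.00
  $3,591.60 + 23.54% × ($56,970.00 − $29,200.00) = $3,591.60 + 23.54% × $27,770.00 = $10,128.66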